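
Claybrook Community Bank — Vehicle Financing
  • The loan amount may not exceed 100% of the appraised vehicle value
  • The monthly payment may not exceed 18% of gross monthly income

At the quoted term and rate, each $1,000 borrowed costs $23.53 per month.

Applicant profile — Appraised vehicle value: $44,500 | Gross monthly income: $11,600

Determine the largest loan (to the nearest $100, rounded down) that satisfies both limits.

Payment cap: 18% × $11,600 = $2,088/month.
At $23.53 per $1,000, that supports 2,088/23.53 × 1,000 ≈ $88,737 → $88,700.
LTV cap: 100% × $44,500 = $44,500 → $44,500.
Binding constraint: loan-to-value.

$44,500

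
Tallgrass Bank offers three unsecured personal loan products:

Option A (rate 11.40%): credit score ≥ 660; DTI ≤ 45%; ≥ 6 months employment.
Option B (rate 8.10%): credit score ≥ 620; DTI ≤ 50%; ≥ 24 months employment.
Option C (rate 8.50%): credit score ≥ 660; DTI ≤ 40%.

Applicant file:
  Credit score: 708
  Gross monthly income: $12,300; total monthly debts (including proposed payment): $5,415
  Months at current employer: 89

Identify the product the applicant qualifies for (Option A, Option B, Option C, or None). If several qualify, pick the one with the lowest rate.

DTI = 5,415/12,300 = 44%.
Option A: score 708 ≥ 660; DTI 44% ≤ 45%; employment 89 ≥ 6 mo → qualifies.
Option B: score 708 ≥ 620; DTI 44% ≤ 50%; employment 89 ≥ 24 mo → qualifies.
Option C: score 708 ≥ 660; DTI 44% > 40% → does not qualify.
Qualifying: Option A, Option B. Lowest rate is 8.10% → Option B.

Option B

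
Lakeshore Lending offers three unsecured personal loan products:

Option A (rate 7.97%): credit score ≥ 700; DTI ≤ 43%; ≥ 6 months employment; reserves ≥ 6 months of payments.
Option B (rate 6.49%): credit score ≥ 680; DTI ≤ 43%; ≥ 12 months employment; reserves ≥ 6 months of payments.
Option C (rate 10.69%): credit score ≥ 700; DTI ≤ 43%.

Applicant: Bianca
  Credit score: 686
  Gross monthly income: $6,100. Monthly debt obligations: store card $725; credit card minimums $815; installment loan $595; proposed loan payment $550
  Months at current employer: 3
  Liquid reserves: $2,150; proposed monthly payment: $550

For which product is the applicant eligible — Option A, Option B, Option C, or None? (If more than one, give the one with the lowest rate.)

Total debts = (725 + 815 + 595 + 550) = 2,685; DTI = 2,685/6,100 = 44%.
Reserves = 2,150/550 = 3.9 months.
Option A: score 686 < 700; DTI 44% > 43%; employment 3 < 6 mo; reserves 3.9 < 6 mo → does not qualify.
Option B: score 686 ≥ 680; DTI 44% > 43%; employment 3 < 12 mo; reserves 3.9 < 6 mo → does not qualify.
Option C: score 686 < 700; DTI 44% > 43% → does not qualify.

None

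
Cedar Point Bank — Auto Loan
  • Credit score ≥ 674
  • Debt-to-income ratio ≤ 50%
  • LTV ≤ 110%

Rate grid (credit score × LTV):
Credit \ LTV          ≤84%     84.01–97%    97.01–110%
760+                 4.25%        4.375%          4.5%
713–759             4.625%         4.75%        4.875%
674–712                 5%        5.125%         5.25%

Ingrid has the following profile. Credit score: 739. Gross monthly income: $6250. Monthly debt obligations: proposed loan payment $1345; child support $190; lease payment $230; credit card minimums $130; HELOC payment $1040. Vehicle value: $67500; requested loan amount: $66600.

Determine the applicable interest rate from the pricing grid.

Credit score 739 ≥ 674; Total monthly debts = (1,345 + 190 + 230 + 130 + 1,040) = 2,935. Debt-to-income = 2,935/6,250 = 47% — meets 50% limit
LTV: 66,600 ÷ 67,500 = 98.7%, within 110% cap
Credit 739 → row 713–759; LTV 98.7% → column 97.01–110%. Grid cell → 4.875%.

4.875%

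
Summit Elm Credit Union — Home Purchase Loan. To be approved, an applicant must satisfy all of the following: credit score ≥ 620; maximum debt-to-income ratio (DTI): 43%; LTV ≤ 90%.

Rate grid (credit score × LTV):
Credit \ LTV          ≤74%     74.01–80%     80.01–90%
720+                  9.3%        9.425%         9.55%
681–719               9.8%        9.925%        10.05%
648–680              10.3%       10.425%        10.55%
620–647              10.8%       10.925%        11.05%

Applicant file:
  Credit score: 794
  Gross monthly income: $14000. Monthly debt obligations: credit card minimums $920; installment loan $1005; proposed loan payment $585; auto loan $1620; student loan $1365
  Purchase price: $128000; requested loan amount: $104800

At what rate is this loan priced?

9.55%

Credit score 794 ≥ 620; Total monthly debts = (920 + 1,005 + 585 + 1,620 + 1,365) = 5,495. DTI: 5,495 ÷ 14,000 = 39.2%, within the 43% cap
LTV = 104,800/128,000 = 81.9% ≤ 90%
Credit 794 → row 720+; LTV 81.9% → column 80.01–90%. Grid cell → 9.55%.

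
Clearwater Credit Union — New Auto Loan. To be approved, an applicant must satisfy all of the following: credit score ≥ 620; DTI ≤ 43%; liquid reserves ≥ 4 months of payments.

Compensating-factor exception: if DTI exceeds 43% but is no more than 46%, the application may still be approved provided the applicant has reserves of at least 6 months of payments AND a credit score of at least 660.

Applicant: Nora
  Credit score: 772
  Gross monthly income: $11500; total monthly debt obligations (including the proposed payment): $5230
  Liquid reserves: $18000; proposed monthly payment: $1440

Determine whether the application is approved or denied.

Approved

Credit score 772 ≥ 620 (meets base)
DTI: 5,230 ÷ 11,500 = 45.5%, over the 43% base limit.
Liquid reserves cover 18,000/1,440 = 12.5 months — ≥ 4 required
DTI 45.5% is within the 43%–46% exception band; checking compensating factors.
Reserves 12.5 ≥ 6 months; credit score 772 ≥ 660.
Both compensating conditions met → exception applies.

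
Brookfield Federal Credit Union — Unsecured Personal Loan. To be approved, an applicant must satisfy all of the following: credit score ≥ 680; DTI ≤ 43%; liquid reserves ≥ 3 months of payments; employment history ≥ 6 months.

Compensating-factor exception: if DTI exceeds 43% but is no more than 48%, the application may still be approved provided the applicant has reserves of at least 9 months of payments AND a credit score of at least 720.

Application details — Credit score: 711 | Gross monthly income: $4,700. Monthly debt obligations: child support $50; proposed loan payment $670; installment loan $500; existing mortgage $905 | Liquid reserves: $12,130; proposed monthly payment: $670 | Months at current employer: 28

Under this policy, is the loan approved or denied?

Credit score 711 ≥ 680 (meets base)
Total debts = (50 + 670 + 500 + 905) = 2,125. DTI = 2,125/4,700 = 45.2% > 43% — standard DTI limit exceeded.
Reserves = 12,130/670 = 18.1 months ≥ 3
Employment 28 ≥ 6 months
45.2% falls in the override range (43%–48%), so the compensating-factor test applies.
Override check — reserves: 18.1 mo (ok); score: 711 (below 720).
Override conditions not both satisfied; exception does not apply.

Denied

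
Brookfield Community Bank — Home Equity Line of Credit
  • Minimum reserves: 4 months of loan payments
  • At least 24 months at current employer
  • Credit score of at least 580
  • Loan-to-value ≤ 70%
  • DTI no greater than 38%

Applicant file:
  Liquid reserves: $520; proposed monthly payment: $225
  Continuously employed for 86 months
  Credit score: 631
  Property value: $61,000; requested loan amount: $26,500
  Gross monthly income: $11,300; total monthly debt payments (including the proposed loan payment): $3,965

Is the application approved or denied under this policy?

Denied

Reserves = 520/225 = 2.3 months < 4
Employment 86 ≥ 24 months
Credit score 631 ≥ 580 (meets)
LTV = 26,500/61,000 = 43.4% ≤ 70%
DTI: 3,965 ÷ 11,300 = 35.1%, within the 38% cap
Fails on reserves.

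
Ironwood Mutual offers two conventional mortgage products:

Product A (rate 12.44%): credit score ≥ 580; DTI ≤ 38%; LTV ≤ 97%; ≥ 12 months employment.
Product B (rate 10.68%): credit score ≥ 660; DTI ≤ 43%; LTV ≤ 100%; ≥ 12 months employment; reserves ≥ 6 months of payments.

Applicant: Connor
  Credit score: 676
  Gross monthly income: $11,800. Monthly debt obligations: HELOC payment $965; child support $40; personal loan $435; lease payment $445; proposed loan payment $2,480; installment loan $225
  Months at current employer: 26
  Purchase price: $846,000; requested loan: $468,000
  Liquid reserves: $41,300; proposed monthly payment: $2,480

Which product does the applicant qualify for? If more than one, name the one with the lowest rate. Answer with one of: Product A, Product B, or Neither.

Product B

Total debts = (965 + 40 + 435 + 445 + 2,480 + 225) = 4,590; DTI = 4,590/11,800 = 38.9%.
LTV = 468,000/846,000 = 55.3%.
Reserves = 41,300/2,480 = 16.7 months.
Product A: score 676 ≥ 580; DTI 38.9% > 38%; LTV 55.3% ≤ 97%; employment 26 ≥ 12 mo → does not qualify.
Product B: score 676 ≥ 660; DTI 38.9% ≤ 43%; LTV 55.3% ≤ 100%; employment 26 ≥ 12 mo; reserves 16.7 ≥ 6 mo → qualifies.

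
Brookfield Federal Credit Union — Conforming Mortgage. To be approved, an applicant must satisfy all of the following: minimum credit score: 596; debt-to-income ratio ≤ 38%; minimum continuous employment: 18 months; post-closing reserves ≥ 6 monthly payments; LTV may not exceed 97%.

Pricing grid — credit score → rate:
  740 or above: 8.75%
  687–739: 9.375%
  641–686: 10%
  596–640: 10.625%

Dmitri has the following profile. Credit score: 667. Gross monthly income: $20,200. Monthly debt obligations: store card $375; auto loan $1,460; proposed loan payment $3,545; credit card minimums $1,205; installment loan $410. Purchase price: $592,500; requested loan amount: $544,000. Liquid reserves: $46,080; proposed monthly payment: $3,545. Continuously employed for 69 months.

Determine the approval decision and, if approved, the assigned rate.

Approved at 10%

Credit score 667 ≥ 596 (meets minimum)
Total monthly debts = (375 + 1,460 + 3,545 + 1,205 + 410) = 6,995. DTI: 6,995 ÷ 20,200 = 34.6%, within the 38% cap
Reserves: 46,080 ÷ 3,545 = 13.0 months (meets 6-month minimum)
Employment 69 ≥ 18 months
Loan-to-value = 544,000/592,500 = 91.8% — pass (97% max)
All requirements met. Score 667 falls in the 641–686 tier → 10%.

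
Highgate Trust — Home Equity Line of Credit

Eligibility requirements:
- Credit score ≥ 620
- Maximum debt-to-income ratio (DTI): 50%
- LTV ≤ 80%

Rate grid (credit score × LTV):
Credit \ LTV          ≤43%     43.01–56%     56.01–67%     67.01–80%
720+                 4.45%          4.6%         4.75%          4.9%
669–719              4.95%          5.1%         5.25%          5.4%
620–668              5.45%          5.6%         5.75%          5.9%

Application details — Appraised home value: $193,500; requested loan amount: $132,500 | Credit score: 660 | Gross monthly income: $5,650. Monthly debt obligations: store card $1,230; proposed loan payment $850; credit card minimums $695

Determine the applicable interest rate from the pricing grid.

Credit score 660 ≥ 620; Total monthly debts = (1,230 + 850 + 695) = 2,775. DTI = 2,775/5,650 = 49.1% ≤ 50%
Loan-to-value = 132,500/193,500 = 68.5% — pass (80% max)
Score 660 is in the 620–668 band; LTV 68.5% is in the 67.01–80% band → 5.9%.

5.9%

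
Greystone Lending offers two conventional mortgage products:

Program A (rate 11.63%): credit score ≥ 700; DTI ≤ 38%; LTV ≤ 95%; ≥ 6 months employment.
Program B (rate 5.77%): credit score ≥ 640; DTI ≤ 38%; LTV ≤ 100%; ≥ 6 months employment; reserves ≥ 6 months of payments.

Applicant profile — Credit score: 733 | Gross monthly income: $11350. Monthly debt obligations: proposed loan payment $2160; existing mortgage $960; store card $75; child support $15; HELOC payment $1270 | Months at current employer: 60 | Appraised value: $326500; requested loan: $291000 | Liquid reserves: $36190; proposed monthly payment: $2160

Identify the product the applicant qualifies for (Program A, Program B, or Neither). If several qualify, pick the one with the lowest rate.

Total debts = (2,160 + 960 + 75 + 15 + 1,270) = 4,480; DTI = 4,480/11,350 = 39.5%.
LTV = 291,000/326,500 = 89.1%.
Reserves = 36,190/2,160 = 16.8 months.
Program A: score 733 ≥ 700; DTI 39.5% > 38%; LTV 89.1% ≤ 95%; employment 60 ≥ 6 mo → does not qualify.
Program B: score 733 ≥ 640; DTI 39.5% > 38%; LTV 89.1% ≤ 100%; employment 60 ≥ 6 mo; reserves 16.8 ≥ 6 mo → does not qualify.

Neither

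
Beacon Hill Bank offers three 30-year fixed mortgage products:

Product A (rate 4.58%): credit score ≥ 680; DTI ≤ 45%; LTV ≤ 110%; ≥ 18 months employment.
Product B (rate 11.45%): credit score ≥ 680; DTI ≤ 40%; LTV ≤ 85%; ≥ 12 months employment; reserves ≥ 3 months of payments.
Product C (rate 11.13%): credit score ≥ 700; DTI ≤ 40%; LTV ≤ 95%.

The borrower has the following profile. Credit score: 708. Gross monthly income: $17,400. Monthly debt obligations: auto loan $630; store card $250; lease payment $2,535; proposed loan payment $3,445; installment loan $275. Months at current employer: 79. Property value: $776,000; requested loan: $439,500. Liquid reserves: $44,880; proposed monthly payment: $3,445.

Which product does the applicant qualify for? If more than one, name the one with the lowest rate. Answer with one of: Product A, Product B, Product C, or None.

Total debts = (630 + 250 + 2,535 + 3,445 + 275) = 7,135; DTI = 7,135/17,400 = 41%.
LTV = 439,500/776,000 = 56.6%.
Reserves = 44,880/3,445 = 13.0 months.
Product A: score 708 ≥ 680; DTI 41% ≤ 45%; LTV 56.6% ≤ 110%; employment 79 ≥ 18 mo → qualifies.
Product B: score 708 ≥ 680; DTI 41% > 40%; LTV 56.6% ≤ 85%; employment 79 ≥ 12 mo; reserves 13.0 ≥ 3 mo → does not qualify.
Product C: score 708 ≥ 700; DTI 41% > 40%; LTV 56.6% ≤ 95% → does not qualify.

Product A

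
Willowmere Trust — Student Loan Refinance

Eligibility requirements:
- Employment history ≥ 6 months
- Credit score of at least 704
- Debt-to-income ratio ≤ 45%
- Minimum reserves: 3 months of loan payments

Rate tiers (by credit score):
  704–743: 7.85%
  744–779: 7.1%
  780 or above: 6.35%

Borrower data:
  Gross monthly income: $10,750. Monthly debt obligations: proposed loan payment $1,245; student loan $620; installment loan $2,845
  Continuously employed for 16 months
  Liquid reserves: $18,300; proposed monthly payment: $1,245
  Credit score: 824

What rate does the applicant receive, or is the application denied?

Credit score 824 ≥ 704 (meets minimum)
Total monthly debts = (1,245 + 620 + 2,845) = 4,710. Debt-to-income = 4,710/10,750 = 43.8% — meets 45% limit
Reserves: 18,300 ÷ 1,245 = 14.7 months (meets 3-month minimum)
Employment 16 ≥ 6 months
All requirements met. Score 824 falls in the 780 or above tier → 6.35%.

Approved at 6.35%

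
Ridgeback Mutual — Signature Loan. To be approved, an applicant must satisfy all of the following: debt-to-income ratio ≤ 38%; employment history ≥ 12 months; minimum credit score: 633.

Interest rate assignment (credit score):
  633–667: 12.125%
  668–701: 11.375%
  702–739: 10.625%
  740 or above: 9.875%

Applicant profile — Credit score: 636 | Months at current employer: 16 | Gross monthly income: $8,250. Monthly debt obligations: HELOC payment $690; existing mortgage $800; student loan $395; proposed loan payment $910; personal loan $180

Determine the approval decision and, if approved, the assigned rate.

Credit score 636 ≥ 633 (meets minimum)
Total monthly debts = (690 + 800 + 395 + 910 + 180) = 2,975. DTI: 2,975 ÷ 8,250 = 36.1%, within the 38% cap
Employment 16 ≥ 12 months
All requirements met. Score 636 falls in the 633–667 tier → 12.125%.

Approved at 12.125%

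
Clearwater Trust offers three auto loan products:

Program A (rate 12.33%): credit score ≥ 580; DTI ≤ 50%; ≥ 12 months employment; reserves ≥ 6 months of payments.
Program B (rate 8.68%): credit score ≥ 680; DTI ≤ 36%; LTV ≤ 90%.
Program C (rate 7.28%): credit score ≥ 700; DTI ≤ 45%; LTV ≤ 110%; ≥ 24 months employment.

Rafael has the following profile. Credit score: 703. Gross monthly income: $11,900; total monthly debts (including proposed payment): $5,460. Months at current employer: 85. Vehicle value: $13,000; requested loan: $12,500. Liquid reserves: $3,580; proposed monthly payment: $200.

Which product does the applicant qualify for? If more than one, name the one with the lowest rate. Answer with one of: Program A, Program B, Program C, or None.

Program A

DTI = 5,460/11,900 = 45.9%.
LTV = 12,500/13,000 = 96.2%.
Reserves = 3,580/200 = 17.9 months.
Program A: score 703 ≥ 580; DTI 45.9% ≤ 50%; employment 85 ≥ 12 mo; reserves 17.9 ≥ 6 mo → qualifies.
Program B: score 703 ≥ 680; DTI 45.9% > 36%; LTV 96.2% > 90% → does not qualify.
Program C: score 703 ≥ 700; DTI 45.9% > 45%; LTV 96.2% ≤ 110%; employment 85 ≥ 24 mo → does not qualify.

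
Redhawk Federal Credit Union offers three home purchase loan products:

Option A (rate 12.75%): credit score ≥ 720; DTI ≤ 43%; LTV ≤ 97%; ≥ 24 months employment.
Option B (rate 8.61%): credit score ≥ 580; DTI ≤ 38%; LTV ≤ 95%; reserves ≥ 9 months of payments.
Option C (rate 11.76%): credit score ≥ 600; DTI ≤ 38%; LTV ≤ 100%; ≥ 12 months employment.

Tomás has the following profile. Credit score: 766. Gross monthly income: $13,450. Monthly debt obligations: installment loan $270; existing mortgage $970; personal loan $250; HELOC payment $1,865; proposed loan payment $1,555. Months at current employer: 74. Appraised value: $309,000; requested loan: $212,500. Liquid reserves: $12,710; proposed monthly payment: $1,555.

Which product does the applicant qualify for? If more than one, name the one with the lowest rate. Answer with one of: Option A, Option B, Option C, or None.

Total debts = (270 + 970 + 250 + 1,865 + 1,555) = 4,910; DTI = 4,910/13,450 = 36.5%.
LTV = 212,500/309,000 = 68.8%.
Reserves = 12,710/1,555 = 8.2 months.
Option A: score 766 ≥ 720; DTI 36.5% ≤ 43%; LTV 68.8% ≤ 97%; employment 74 ≥ 24 mo → qualifies.
Option B: score 766 ≥ 580; DTI 36.5% ≤ 38%; LTV 68.8% ≤ 95%; reserves 8.2 < 9 mo → does not qualify.
Option C: score 766 ≥ 600; DTI 36.5% ≤ 38%; LTV 68.8% ≤ 100%; employment 74 ≥ 12 mo → qualifies.
Qualifying: Option A, Option C. Lowest rate is 11.76% → Option C.

Option C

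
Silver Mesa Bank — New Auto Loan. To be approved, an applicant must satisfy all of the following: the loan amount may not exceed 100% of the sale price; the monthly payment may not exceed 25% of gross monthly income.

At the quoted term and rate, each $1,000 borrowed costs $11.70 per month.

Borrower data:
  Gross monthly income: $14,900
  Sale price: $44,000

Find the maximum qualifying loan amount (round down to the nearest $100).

$44,000

Payment cap: 25% × $14,900 = $3,725/month.
At $11.70 per $1,000, that supports 3,725/11.70 × 1,000 ≈ $318,376 → $318,300.
LTV cap: 100% × $44,000 = $44,000 → $44,000.
Binding constraint: loan-to-value.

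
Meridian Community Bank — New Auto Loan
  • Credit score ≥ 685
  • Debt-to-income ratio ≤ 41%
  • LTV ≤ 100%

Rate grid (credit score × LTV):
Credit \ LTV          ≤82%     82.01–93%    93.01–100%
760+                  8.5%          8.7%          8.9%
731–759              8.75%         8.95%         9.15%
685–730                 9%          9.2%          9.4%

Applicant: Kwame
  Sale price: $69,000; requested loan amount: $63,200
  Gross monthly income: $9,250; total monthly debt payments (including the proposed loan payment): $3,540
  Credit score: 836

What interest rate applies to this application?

Credit score 836 ≥ 685; DTI = 3,540/9,250 = 38.3% ≤ 41%
Loan-to-value = 63,200/69,000 = 91.6% — pass (100% max)
Row: 836 falls in 760+. Column: 91.6% falls in 82.01–93%. Rate = 8.7%.

8.7%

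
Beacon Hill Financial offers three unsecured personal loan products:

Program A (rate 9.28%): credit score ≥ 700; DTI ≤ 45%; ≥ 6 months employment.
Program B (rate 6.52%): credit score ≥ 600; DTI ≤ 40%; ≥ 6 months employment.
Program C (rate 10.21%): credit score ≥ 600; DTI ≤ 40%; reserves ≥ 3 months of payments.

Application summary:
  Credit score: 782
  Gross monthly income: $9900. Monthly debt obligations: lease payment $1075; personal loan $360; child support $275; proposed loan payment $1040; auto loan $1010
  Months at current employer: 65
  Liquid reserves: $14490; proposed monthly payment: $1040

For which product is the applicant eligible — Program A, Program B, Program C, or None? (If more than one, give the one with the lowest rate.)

Total debts = (1,075 + 360 + 275 + 1,040 + 1,010) = 3,760; DTI = 3,760/9,900 = 38%.
Reserves = 14,490/1,040 = 13.9 months.
Program A: score 782 ≥ 700; DTI 38% ≤ 45%; employment 65 ≥ 6 mo → qualifies.
Program B: score 782 ≥ 600; DTI 38% ≤ 40%; employment 65 ≥ 6 mo → qualifies.
Program C: score 782 ≥ 600; DTI 38% ≤ 40%; reserves 13.9 ≥ 3 mo → qualifies.
Qualifying: Program A, Program B, Program C. Lowest rate is 6.52% → Program B.

Program B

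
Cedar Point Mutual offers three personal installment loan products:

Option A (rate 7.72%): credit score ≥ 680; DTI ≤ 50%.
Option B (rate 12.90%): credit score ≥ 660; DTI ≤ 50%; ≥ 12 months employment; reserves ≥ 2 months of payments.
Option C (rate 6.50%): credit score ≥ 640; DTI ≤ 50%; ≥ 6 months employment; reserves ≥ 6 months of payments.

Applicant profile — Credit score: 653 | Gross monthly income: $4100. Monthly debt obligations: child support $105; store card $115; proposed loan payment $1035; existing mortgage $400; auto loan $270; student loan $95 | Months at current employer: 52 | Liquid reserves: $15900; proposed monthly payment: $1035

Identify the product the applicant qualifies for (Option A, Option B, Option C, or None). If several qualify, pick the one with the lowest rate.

Option C

Total debts = (105 + 115 + 1,035 + 400 + 270 + 95) = 2,020; DTI = 2,020/4,100 = 49.3%.
Reserves = 15,900/1,035 = 15.4 months.
Option A: score 653 < 680; DTI 49.3% ≤ 50% → does not qualify.
Option B: score 653 < 660; DTI 49.3% ≤ 50%; employment 52 ≥ 12 mo; reserves 15.4 ≥ 2 mo → does not qualify.
Option C: score 653 ≥ 640; DTI 49.3% ≤ 50%; employment 52 ≥ 6 mo; reserves 15.4 ≥ 6 mo → qualifies.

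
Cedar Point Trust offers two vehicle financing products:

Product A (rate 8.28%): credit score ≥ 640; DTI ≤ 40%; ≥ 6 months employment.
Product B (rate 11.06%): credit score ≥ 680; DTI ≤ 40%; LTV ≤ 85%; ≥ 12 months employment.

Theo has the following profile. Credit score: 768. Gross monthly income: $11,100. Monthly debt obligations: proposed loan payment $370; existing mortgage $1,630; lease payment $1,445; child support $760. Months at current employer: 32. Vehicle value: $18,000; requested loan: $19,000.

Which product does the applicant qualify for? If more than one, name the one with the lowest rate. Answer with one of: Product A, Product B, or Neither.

Total debts = (370 + 1,630 + 1,445 + 760) = 4,205; DTI = 4,205/11,100 = 37.9%.
LTV = 19,000/18,000 = 105.6%.
Product A: score 768 ≥ 640; DTI 37.9% ≤ 40%; employment 32 ≥ 6 mo → qualifies.
Product B: score 768 ≥ 680; DTI 37.9% ≤ 40%; LTV 105.6% > 85%; employment 32 ≥ 12 mo → does not qualify.

Product A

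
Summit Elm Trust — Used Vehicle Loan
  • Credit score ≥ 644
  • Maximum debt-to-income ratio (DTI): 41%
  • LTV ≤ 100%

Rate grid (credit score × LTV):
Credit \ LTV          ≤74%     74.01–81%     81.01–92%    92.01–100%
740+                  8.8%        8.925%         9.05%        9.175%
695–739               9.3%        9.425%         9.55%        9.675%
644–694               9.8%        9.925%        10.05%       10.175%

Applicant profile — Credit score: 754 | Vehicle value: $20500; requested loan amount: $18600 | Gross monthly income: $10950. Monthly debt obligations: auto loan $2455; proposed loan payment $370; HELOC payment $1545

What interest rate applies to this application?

9.05%

Credit score 754 ≥ 644; Total monthly debts = (2,455 + 370 + 1,545) = 4,370. DTI = 4,370/10,950 = 39.9% ≤ 41%
LTV: 18,600 ÷ 20,500 = 90.7%, within 100% cap
Row: 754 falls in 740+. Column: 90.7% falls in 81.01–92%. Rate = 9.05%.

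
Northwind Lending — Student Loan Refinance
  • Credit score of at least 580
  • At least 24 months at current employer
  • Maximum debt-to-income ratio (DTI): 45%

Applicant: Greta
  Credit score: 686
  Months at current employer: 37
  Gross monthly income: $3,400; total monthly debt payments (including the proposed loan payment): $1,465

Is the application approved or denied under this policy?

Approved

Credit score 686 ≥ 580 (meets)
Employment 37 ≥ 24 months
DTI = 1,465/3,400 = 43.1% ≤ 45%
All criteria satisfied.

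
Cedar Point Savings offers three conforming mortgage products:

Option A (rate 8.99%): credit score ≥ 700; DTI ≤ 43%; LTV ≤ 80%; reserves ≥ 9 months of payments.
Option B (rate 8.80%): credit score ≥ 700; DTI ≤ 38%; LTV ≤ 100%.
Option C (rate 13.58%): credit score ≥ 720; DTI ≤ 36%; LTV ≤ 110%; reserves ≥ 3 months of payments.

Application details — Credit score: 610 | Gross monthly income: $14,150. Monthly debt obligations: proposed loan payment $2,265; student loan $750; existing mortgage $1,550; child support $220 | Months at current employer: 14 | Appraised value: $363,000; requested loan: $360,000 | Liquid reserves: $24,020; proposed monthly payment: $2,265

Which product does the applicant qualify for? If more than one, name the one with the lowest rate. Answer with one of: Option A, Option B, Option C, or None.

None

Total debts = (2,265 + 750 + 1,550 + 220) = 4,785; DTI = 4,785/14,150 = 33.8%.
LTV = 360,000/363,000 = 99.2%.
Reserves = 24,020/2,265 = 10.6 months.
Option A: score 610 < 700; DTI 33.8% ≤ 43%; LTV 99.2% > 80%; reserves 10.6 ≥ 9 mo → does not qualify.
Option B: score 610 < 700; DTI 33.8% ≤ 38%; LTV 99.2% ≤ 100% → does not qualify.
Option C: score 610 < 720; DTI 33.8% ≤ 36%; LTV 99.2% ≤ 110%; reserves 10.6 ≥ 3 mo → does not qualify.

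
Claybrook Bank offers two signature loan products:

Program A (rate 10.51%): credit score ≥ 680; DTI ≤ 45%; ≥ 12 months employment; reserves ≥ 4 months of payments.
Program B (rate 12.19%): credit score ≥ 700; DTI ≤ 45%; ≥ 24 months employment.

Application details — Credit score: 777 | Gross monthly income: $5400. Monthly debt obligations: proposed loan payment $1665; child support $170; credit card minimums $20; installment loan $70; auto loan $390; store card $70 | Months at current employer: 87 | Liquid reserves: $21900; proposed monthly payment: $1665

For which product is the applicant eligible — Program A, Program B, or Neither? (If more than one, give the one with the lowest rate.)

Total debts = (1,665 + 170 + 20 + 70 + 390 + 70) = 2,385; DTI = 2,385/5,400 = 44.2%.
Reserves = 21,900/1,665 = 13.2 months.
Program A: score 777 ≥ 680; DTI 44.2% ≤ 45%; employment 87 ≥ 12 mo; reserves 13.2 ≥ 4 mo → qualifies.
Program B: score 777 ≥ 700; DTI 44.2% ≤ 45%; employment 87 ≥ 24 mo → qualifies.
Qualifying: Program A, Program B. Lowest rate is 10.51% → Program A.

Program A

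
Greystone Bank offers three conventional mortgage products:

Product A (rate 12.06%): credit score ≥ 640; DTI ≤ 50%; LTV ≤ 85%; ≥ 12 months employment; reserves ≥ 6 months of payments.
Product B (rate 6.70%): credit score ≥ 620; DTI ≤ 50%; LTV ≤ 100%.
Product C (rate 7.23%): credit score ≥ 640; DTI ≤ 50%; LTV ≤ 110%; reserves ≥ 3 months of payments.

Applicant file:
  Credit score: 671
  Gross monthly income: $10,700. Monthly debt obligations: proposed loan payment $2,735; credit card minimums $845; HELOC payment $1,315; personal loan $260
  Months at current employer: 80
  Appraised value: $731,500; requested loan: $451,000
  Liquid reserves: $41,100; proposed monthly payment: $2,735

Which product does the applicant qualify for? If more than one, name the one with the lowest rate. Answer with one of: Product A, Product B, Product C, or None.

Total debts = (2,735 + 845 + 1,315 + 260) = 5,155; DTI = 5,155/10,700 = 48.2%.
LTV = 451,000/731,500 = 61.7%.
Reserves = 41,100/2,735 = 15.0 months.
Product A: score 671 ≥ 640; DTI 48.2% ≤ 50%; LTV 61.7% ≤ 85%; employment 80 ≥ 12 mo; reserves 15.0 ≥ 6 mo → qualifies.
Product B: score 671 ≥ 620; DTI 48.2% ≤ 50%; LTV 61.7% ≤ 100% → qualifies.
Product C: score 671 ≥ 640; DTI 48.2% ≤ 50%; LTV 61.7% ≤ 110%; reserves 15.0 ≥ 3 mo → qualifies.
Qualifying: Product A, Product B, Product C. Lowest rate is 6.70% → Product B.

Product B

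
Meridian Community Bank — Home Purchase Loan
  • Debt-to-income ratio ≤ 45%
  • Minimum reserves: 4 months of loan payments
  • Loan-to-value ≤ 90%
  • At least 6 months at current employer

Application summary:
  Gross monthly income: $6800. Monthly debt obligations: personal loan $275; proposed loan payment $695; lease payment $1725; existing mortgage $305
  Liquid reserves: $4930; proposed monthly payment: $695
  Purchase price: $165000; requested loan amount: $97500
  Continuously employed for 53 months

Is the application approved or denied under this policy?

Approved

Total monthly debts = (275 + 695 + 1,725 + 305) = 3,000. DTI: 3,000 ÷ 6,800 = 44.1%, within the 45% cap
Reserves = 4,930/695 = 7.1 months ≥ 4
LTV = 97,500/165,000 = 59.1% ≤ 90%
Employment 53 ≥ 6 months
All criteria satisfied.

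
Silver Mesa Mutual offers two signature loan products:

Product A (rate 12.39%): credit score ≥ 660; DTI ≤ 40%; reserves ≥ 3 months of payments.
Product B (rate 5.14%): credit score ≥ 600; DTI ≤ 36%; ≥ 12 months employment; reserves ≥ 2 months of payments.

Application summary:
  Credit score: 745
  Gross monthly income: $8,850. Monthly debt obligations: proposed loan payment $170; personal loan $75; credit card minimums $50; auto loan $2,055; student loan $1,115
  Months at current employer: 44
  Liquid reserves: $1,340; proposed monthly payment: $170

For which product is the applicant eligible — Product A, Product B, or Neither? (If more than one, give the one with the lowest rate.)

Total debts = (170 + 75 + 50 + 2,055 + 1,115) = 3,465; DTI = 3,465/8,850 = 39.2%.
Reserves = 1,340/170 = 7.9 months.
Product A: score 745 ≥ 660; DTI 39.2% ≤ 40%; reserves 7.9 ≥ 3 mo → qualifies.
Product B: score 745 ≥ 600; DTI 39.2% > 36%; employment 44 ≥ 12 mo; reserves 7.9 ≥ 2 mo → does not qualify.

Product A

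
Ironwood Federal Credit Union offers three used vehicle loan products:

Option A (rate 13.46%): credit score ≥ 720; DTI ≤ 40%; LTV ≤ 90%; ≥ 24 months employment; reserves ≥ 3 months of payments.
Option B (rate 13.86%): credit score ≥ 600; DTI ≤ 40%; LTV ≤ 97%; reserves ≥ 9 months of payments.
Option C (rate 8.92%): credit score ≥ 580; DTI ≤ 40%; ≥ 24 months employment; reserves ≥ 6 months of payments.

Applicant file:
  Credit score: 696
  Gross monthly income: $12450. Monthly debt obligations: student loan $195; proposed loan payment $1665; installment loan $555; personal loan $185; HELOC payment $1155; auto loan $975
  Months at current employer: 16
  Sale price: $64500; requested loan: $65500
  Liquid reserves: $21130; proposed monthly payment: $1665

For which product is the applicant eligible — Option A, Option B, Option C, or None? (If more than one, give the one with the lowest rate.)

None

Total debts = (195 + 1,665 + 555 + 185 + 1,155 + 975) = 4,730; DTI = 4,730/12,450 = 38%.
LTV = 65,500/64,500 = 101.6%.
Reserves = 21,130/1,665 = 12.7 months.
Option A: score 696 < 720; DTI 38% ≤ 40%; LTV 101.6% > 90%; employment 16 < 24 mo; reserves 12.7 ≥ 3 mo → does not qualify.
Option B: score 696 ≥ 600; DTI 38% ≤ 40%; LTV 101.6% > 97%; reserves 12.7 ≥ 9 mo → does not qualify.
Option C: score 696 ≥ 580; DTI 38% ≤ 40%; employment 16 < 24 mo; reserves 12.7 ≥ 6 mo → does not qualify.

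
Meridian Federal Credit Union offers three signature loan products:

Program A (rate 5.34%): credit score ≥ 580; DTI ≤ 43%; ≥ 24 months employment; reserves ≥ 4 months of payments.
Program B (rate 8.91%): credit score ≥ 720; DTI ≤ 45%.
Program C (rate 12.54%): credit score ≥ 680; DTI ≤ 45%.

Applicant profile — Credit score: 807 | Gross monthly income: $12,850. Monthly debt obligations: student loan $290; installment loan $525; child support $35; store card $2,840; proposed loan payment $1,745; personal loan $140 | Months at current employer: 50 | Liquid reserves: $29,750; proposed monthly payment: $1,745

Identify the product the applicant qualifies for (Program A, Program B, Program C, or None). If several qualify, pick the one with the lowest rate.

Total debts = (290 + 525 + 35 + 2,840 + 1,745 + 140) = 5,575; DTI = 5,575/12,850 = 43.4%.
Reserves = 29,750/1,745 = 17.0 months.
Program A: score 807 ≥ 580; DTI 43.4% > 43%; employment 50 ≥ 24 mo; reserves 17.0 ≥ 4 mo → does not qualify.
Program B: score 807 ≥ 720; DTI 43.4% ≤ 45% → qualifies.
Program C: score 807 ≥ 680; DTI 43.4% ≤ 45% → qualifies.
Qualifying: Program B, Program C. Lowest rate is 8.91% → Program B.

Program B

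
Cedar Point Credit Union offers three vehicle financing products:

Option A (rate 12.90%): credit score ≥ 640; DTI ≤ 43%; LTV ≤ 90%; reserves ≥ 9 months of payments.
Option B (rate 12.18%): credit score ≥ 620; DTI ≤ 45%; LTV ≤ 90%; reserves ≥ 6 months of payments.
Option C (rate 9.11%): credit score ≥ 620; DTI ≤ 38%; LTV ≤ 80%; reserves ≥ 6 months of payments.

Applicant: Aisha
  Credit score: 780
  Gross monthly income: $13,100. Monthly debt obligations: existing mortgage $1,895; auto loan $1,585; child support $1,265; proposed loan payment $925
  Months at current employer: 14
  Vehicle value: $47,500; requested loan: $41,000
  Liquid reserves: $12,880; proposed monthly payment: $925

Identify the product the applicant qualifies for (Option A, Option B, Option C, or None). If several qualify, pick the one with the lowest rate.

Total debts = (1,895 + 1,585 + 1,265 + 925) = 5,670; DTI = 5,670/13,100 = 43.3%.
LTV = 41,000/47,500 = 86.3%.
Reserves = 12,880/925 = 13.9 months.
Option A: score 780 ≥ 640; DTI 43.3% > 43%; LTV 86.3% ≤ 90%; reserves 13.9 ≥ 9 mo → does not qualify.
Option B: score 780 ≥ 620; DTI 43.3% ≤ 45%; LTV 86.3% ≤ 90%; reserves 13.9 ≥ 6 mo → qualifies.
Option C: score 780 ≥ 620; DTI 43.3% > 38%; LTV 86.3% > 80%; reserves 13.9 ≥ 6 mo → does not qualify.

Option B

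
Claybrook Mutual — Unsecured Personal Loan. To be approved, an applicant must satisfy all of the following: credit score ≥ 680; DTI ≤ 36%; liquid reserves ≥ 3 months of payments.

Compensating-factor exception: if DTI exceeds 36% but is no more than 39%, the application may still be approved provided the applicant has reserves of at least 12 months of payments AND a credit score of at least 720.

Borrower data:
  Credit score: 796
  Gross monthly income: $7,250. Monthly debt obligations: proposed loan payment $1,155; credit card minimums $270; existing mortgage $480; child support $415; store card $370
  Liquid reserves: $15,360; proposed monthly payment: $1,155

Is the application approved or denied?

Approved

Credit score 796 ≥ 680 (meets base)
Total debts = (1,155 + 270 + 480 + 415 + 370) = 2,690. DTI = 2,690/7,250 = 37.1% > 36% — standard DTI limit exceeded.
Reserves: 15,360 ÷ 1,155 = 13.3 months (meets 3-month minimum)
DTI 37.1% is within the 36%–39% exception band; checking compensating factors.
Reserves 13.3 ≥ 12 months; credit score 796 ≥ 720.
Both compensating conditions met → exception applies.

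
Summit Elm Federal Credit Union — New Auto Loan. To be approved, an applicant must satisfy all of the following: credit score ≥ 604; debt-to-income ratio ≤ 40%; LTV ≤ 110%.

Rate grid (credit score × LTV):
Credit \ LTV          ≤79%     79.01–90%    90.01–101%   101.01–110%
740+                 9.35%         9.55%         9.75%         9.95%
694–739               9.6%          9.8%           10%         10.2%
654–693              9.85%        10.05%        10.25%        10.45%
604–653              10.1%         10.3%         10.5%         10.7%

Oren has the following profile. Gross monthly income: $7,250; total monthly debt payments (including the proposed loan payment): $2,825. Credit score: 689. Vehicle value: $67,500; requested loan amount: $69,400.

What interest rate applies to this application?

Credit score 689 ≥ 604; DTI: 2,825 ÷ 7,250 = 39%, within the 40% cap
LTV: 69,400 ÷ 67,500 = 102.8%, within 110% cap
Score 689 is in the 654–693 band; LTV 102.8% is in the 101.01–110% band → 10.45%.

10.45%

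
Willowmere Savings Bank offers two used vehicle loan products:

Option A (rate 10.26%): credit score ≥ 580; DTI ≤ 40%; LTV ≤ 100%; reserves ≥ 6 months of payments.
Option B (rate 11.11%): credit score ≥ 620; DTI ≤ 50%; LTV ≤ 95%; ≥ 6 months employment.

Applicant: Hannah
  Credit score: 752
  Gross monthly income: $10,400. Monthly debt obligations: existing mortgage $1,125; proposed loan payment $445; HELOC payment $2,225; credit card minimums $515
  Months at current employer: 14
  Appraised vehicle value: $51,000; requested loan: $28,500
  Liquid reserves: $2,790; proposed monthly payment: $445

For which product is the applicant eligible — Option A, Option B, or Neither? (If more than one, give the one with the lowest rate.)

Option B

Total debts = (1,125 + 445 + 2,225 + 515) = 4,310; DTI = 4,310/10,400 = 41.4%.
LTV = 28,500/51,000 = 55.9%.
Reserves = 2,790/445 = 6.3 months.
Option A: score 752 ≥ 580; DTI 41.4% > 40%; LTV 55.9% ≤ 100%; reserves 6.3 ≥ 6 mo → does not qualify.
Option B: score 752 ≥ 620; DTI 41.4% ≤ 50%; LTV 55.9% ≤ 95%; employment 14 ≥ 6 mo → qualifies.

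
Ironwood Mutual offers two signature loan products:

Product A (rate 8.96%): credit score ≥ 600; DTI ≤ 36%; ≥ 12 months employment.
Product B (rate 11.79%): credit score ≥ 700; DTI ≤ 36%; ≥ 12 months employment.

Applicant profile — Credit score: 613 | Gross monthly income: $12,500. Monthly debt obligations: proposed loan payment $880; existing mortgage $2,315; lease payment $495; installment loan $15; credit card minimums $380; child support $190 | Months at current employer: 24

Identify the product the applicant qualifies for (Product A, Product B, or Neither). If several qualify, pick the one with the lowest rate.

Product A

Total debts = (880 + 2,315 + 495 + 15 + 380 + 190) = 4,275; DTI = 4,275/12,500 = 34.2%.
Product A: score 613 ≥ 600; DTI 34.2% ≤ 36%; employment 24 ≥ 12 mo → qualifies.
Product B: score 613 < 700; DTI 34.2% ≤ 36%; employment 24 ≥ 12 mo → does not qualify.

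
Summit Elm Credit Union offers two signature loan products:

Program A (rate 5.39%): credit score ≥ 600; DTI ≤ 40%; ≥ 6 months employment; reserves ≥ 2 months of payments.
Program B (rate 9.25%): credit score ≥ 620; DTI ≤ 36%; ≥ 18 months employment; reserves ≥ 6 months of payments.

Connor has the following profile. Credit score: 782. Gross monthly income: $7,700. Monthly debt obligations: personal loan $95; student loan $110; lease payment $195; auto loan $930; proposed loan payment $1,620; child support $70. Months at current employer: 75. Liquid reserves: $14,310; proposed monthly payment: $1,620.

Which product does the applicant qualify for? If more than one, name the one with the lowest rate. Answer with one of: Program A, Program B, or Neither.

Program A

Total debts = (95 + 110 + 195 + 930 + 1,620 + 70) = 3,020; DTI = 3,020/7,700 = 39.2%.
Reserves = 14,310/1,620 = 8.8 months.
Program A: score 782 ≥ 600; DTI 39.2% ≤ 40%; employment 75 ≥ 6 mo; reserves 8.8 ≥ 2 mo → qualifies.
Program B: score 782 ≥ 620; DTI 39.2% > 36%; employment 75 ≥ 18 mo; reserves 8.8 ≥ 6 mo → does not qualify.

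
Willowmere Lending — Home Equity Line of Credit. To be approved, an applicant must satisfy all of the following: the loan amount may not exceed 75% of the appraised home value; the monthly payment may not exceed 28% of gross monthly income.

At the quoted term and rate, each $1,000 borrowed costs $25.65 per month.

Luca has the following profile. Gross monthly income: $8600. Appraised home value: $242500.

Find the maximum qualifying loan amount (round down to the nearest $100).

Payment cap: 28% × $8,600 = $2,408/month.
At $25.65 per $1,000, that supports 2,408/25.65 × 1,000 ≈ $93,879 → $93,800.
LTV cap: 75% × $242,500 = $181,875 → $181,800.
Binding constraint: payment-to-income.

$93,800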